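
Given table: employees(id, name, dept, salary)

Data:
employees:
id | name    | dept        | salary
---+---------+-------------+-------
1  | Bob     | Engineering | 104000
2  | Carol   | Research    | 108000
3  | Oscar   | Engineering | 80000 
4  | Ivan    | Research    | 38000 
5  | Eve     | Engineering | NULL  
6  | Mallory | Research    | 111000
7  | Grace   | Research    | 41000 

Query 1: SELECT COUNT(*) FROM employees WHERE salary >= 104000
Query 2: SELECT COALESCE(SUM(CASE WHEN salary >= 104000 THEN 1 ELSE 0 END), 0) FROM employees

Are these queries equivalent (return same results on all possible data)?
Yes, equivalent

Both queries return: [(3,)]

Reason: COUNT with WHERE vs conditional SUM (COALESCE handles empty-table NULL)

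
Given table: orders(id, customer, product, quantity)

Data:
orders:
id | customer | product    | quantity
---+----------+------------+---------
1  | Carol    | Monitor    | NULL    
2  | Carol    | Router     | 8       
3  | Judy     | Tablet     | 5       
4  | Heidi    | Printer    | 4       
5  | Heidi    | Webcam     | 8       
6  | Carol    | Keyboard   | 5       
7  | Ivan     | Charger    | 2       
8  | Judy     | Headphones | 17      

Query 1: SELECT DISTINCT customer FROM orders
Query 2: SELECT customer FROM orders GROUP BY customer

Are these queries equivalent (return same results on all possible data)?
Yes, equivalent

Both queries return: [('Carol',), ('Heidi',), ('Ivan',), ('Judy',)]

Reason: Both get unique customers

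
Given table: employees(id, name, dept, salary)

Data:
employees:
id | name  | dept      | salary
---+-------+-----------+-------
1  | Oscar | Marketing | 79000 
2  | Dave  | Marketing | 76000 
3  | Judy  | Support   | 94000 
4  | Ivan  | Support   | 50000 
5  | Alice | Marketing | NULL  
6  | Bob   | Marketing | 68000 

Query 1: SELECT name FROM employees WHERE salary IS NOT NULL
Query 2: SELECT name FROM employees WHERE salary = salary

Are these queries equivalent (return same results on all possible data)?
Yes, equivalent

Both queries return: [('Bob',), ('Dave',), ('Ivan',), ('Judy',), ('Oscar',)]

Reason: IS NOT NULL vs self-equality (both exclude NULLs)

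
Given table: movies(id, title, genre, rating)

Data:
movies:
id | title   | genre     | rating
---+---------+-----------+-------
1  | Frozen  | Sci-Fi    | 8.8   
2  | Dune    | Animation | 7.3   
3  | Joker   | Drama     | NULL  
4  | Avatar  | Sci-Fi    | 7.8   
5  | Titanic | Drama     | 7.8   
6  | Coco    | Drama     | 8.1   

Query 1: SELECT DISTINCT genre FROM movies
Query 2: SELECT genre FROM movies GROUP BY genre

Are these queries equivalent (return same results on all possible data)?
Yes, equivalent

Both queries return: [('Animation',), ('Drama',), ('Sci-Fi',)]

Reason: Both get unique genres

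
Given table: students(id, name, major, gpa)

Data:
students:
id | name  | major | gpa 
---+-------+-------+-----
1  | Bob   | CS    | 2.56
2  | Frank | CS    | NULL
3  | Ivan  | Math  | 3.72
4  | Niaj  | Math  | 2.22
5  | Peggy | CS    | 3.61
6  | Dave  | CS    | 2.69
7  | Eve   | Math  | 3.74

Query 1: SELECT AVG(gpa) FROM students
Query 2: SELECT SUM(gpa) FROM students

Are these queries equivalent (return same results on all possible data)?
No, not equivalent

Query 1 returns: [(3.09,)]
Query 2 returns: [(18.54,)]

Reason: AVG vs SUM give different aggregate values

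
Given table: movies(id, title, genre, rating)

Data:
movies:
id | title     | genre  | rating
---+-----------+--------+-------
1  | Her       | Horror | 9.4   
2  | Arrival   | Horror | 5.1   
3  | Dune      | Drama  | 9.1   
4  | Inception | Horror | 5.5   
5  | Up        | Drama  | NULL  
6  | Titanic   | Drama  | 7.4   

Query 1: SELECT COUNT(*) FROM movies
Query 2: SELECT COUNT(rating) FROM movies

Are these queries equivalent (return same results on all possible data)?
No, not equivalent

Query 1 returns: [(6,)]
Query 2 returns: [(5,)]

Reason: COUNT(*) includes NULLs, COUNT(column) excludes them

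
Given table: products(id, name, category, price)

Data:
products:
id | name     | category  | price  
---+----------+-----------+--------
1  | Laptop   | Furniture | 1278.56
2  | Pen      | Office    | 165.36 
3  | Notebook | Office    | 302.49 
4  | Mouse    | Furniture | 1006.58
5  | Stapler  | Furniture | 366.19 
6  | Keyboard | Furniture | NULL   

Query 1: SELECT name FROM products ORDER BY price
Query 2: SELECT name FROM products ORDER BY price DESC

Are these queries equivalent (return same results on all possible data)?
No, not equivalent

Query 1 returns: [('Keyboard',), ('Pen',), ('Notebook',), ('Stapler',), ('Mouse',), ('Laptop',)]
Query 2 returns: [('Laptop',), ('Mouse',), ('Stapler',), ('Notebook',), ('Pen',), ('Keyboard',)]

Reason: ASC vs DESC gives opposite ordering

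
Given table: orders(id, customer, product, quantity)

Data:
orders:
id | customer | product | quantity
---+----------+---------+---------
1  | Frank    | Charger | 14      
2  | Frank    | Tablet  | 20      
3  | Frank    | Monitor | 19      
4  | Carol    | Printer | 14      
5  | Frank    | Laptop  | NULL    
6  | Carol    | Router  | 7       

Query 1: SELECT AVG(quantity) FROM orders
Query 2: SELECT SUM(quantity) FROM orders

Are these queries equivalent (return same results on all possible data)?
No, not equivalent

Query 1 returns: [(14.8,)]
Query 2 returns: [(74,)]

Reason: AVG vs SUM give different aggregate values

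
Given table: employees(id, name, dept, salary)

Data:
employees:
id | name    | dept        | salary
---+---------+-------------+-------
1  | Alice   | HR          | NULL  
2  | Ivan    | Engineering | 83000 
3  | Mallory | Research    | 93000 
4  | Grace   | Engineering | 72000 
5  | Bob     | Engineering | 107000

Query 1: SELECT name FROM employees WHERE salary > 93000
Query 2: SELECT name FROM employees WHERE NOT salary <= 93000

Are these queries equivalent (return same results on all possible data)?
Yes, equivalent

Both queries return: [('Bob',)]

Reason: Both filter salary > 93000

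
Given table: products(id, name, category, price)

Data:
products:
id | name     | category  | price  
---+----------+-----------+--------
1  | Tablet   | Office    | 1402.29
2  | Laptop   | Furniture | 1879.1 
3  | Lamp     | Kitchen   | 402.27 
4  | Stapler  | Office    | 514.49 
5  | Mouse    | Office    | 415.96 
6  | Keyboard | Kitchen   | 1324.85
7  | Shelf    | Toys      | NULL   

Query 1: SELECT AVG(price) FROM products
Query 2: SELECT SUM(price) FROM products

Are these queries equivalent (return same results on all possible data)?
No, not equivalent

Query 1 returns: [(989.8266666666667,)]
Query 2 returns: [(5938.96,)]

Reason: AVG vs SUM give different aggregate values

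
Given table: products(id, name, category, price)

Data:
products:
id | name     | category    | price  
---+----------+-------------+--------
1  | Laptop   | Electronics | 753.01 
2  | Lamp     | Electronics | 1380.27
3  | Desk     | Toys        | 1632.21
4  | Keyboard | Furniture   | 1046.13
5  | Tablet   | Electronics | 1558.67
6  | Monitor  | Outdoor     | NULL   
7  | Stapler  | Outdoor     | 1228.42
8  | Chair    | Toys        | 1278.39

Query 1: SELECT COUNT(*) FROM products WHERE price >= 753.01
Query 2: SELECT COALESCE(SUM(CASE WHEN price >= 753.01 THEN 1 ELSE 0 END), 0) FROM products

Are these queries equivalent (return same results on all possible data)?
Yes, equivalent

Both queries return: [(7,)]

Reason: COUNT with WHERE vs conditional SUM (COALESCE handles empty-table NULL)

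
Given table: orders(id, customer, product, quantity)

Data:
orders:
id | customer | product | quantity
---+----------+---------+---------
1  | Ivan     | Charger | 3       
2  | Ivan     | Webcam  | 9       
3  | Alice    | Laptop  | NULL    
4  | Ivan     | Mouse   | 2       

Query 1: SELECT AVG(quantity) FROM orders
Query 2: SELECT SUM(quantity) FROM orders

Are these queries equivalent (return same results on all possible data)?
No, not equivalent

Query 1 returns: [(4.666666666666667,)]
Query 2 returns: [(14,)]

Reason: AVG vs SUM give different aggregate values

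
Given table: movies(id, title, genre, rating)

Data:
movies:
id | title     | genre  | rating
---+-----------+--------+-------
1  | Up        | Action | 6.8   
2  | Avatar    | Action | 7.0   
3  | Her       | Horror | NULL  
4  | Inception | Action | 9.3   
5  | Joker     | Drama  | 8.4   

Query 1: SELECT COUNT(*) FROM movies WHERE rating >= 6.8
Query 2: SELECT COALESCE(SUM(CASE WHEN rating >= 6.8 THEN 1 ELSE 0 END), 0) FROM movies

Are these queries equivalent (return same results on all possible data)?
Yes, equivalent

Both queries return: [(4,)]

Reason: COUNT with WHERE vs conditional SUM (COALESCE handles empty-table NULL)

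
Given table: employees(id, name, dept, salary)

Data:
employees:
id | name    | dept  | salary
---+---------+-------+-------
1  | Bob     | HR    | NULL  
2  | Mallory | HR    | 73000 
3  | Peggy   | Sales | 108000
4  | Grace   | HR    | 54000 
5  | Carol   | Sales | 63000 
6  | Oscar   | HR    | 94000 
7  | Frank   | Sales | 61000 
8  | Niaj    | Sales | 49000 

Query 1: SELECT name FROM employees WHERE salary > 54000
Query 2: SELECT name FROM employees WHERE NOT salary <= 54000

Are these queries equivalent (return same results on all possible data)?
Yes, equivalent

Both queries return: [('Carol',), ('Frank',), ('Mallory',), ('Oscar',), ('Peggy',)]

Reason: Both filter salary > 54000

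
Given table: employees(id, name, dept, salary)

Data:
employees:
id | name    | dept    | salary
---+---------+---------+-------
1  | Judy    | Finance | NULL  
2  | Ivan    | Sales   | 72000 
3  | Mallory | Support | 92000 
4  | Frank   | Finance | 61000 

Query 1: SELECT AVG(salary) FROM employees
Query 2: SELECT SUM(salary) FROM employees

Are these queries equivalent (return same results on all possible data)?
No, not equivalent

Query 1 returns: [(75000.0,)]
Query 2 returns: [(225000,)]

Reason: AVG vs SUM give different aggregate values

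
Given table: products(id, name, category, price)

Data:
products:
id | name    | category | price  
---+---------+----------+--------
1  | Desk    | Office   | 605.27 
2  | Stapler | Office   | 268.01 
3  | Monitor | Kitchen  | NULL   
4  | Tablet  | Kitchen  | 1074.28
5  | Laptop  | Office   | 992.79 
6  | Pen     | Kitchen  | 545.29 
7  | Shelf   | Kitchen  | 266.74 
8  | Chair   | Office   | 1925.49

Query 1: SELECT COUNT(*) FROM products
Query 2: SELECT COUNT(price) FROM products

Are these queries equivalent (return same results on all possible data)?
No, not equivalent

Query 1 returns: [(8,)]
Query 2 returns: [(7,)]

Reason: COUNT(*) includes NULLs, COUNT(column) excludes them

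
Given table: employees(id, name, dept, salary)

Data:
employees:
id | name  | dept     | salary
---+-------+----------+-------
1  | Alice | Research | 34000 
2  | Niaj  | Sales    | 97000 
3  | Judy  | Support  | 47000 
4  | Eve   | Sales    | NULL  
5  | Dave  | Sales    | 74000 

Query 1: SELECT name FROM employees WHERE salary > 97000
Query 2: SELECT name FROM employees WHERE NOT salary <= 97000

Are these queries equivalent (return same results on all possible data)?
Yes, equivalent

Both queries return: []

Reason: Both filter salary > 97000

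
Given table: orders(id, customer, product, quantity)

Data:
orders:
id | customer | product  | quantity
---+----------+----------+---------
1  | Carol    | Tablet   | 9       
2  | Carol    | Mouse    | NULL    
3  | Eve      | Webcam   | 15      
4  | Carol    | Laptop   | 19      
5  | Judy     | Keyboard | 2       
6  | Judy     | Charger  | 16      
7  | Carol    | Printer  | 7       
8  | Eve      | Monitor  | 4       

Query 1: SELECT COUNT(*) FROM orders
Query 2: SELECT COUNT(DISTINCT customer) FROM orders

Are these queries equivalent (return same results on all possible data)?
No, not equivalent

Query 1 returns: [(8,)]
Query 2 returns: [(3,)]

Reason: COUNT(*) counts rows, COUNT(DISTINCT customer) counts unique customers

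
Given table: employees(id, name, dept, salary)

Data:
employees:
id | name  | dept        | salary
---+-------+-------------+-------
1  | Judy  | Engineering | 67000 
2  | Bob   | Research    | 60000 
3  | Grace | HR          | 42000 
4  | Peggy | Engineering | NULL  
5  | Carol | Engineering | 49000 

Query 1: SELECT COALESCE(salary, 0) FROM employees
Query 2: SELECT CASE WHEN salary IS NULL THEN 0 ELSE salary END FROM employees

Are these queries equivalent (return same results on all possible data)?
Yes, equivalent

Both queries return: [(0,), (42000,), (49000,), (60000,), (67000,)]

Reason: COALESCE vs CASE for NULL handling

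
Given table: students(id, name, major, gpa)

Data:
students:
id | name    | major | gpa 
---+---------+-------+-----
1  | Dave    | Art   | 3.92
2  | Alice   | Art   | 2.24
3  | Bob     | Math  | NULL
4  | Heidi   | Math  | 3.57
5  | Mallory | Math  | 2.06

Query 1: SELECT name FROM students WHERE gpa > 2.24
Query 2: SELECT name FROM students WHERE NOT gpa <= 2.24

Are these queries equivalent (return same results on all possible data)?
Yes, equivalent

Both queries return: [('Dave',), ('Heidi',)]

Reason: Both filter gpa > 2.24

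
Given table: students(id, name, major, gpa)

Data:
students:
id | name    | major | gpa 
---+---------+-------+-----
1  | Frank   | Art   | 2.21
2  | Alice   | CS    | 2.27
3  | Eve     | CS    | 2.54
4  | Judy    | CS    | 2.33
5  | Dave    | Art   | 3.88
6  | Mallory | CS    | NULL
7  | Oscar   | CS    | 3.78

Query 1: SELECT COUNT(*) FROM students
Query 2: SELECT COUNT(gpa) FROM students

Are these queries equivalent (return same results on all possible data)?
No, not equivalent

Query 1 returns: [(7,)]
Query 2 returns: [(6,)]

Reason: COUNT(*) includes NULLs, COUNT(column) excludes them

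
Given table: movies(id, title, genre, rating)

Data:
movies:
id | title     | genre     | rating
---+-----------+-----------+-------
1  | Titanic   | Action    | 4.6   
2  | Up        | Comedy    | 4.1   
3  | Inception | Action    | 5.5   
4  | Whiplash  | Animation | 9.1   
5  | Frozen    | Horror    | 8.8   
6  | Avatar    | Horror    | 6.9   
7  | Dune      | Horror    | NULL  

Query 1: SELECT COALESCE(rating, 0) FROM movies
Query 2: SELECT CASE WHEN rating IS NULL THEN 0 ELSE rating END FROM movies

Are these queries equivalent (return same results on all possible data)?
Yes, equivalent

Both queries return: [(0,), (4.1,), (4.6,), (5.5,), (6.9,), (8.8,), (9.1,)]

Reason: COALESCE vs CASE for NULL handling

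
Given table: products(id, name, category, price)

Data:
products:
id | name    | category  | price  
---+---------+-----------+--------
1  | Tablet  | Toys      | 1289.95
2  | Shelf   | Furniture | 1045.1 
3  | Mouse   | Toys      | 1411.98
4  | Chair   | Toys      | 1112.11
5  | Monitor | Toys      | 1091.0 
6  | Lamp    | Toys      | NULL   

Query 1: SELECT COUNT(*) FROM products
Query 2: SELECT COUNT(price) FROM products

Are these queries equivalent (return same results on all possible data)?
No, not equivalent

Query 1 returns: [(6,)]
Query 2 returns: [(5,)]

Reason: COUNT(*) includes NULLs, COUNT(column) excludes them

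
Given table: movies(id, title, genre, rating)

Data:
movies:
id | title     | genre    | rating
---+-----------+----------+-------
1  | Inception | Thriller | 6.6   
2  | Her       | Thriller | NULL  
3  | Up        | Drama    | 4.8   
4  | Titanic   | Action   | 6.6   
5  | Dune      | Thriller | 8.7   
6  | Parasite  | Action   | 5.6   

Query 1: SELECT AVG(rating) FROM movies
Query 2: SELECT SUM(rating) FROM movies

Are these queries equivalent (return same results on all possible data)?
No, not equivalent

Query 1 returns: [(6.459999999999999,)]
Query 2 returns: [(32.3,)]

Reason: AVG vs SUM give different aggregate values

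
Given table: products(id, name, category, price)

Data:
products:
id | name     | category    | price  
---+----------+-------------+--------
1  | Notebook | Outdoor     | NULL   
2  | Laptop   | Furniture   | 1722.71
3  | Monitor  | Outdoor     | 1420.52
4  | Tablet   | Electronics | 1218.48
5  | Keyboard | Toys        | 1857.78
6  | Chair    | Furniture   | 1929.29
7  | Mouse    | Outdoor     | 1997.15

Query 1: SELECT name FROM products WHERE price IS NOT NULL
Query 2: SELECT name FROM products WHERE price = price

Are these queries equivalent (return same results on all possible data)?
Yes, equivalent

Both queries return: [('Chair',), ('Keyboard',), ('Laptop',), ('Monitor',), ('Mouse',), ('Tablet',)]

Reason: IS NOT NULL vs self-equality (both exclude NULLs)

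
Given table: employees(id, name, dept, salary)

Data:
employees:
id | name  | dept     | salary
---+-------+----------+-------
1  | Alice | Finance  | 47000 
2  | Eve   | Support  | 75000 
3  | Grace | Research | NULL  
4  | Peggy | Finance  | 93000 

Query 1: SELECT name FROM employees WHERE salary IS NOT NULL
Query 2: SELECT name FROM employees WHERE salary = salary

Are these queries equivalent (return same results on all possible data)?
Yes, equivalent

Both queries return: [('Alice',), ('Eve',), ('Peggy',)]

Reason: IS NOT NULL vs self-equality (both exclude NULLs)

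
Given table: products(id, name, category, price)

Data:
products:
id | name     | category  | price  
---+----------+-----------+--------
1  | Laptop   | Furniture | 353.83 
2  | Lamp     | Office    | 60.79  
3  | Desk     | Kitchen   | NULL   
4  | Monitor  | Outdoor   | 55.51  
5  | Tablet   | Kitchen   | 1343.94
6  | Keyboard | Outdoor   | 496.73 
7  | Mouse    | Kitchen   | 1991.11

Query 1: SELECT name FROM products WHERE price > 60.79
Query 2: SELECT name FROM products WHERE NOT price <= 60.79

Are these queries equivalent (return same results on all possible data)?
Yes, equivalent

Both queries return: [('Keyboard',), ('Laptop',), ('Mouse',), ('Tablet',)]

Reason: Both filter price > 60.79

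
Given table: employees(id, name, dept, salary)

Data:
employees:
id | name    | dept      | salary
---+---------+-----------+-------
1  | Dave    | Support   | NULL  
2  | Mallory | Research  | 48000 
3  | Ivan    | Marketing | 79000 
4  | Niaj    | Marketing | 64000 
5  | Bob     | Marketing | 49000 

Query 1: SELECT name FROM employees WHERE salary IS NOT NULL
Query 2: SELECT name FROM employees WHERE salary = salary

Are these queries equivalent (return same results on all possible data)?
Yes, equivalent

Both queries return: [('Bob',), ('Ivan',), ('Mallory',), ('Niaj',)]

Reason: IS NOT NULL vs self-equality (both exclude NULLs)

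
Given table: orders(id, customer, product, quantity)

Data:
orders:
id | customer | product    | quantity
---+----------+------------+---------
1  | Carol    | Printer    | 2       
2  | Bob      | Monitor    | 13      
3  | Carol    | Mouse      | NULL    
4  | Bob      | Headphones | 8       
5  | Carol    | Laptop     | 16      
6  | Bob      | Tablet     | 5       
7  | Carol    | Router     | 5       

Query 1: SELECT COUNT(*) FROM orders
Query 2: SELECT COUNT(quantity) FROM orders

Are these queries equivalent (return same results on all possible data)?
No, not equivalent

Query 1 returns: [(7,)]
Query 2 returns: [(6,)]

Reason: COUNT(*) includes NULLs, COUNT(column) excludes them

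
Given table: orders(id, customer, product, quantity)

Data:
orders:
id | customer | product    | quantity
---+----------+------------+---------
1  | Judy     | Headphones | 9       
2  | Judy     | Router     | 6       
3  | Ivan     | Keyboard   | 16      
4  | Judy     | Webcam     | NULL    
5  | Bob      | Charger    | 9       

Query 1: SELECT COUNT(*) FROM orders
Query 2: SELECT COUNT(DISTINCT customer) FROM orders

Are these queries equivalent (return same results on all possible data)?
No, not equivalent

Query 1 returns: [(5,)]
Query 2 returns: [(3,)]

Reason: COUNT(*) counts rows, COUNT(DISTINCT customer) counts unique customers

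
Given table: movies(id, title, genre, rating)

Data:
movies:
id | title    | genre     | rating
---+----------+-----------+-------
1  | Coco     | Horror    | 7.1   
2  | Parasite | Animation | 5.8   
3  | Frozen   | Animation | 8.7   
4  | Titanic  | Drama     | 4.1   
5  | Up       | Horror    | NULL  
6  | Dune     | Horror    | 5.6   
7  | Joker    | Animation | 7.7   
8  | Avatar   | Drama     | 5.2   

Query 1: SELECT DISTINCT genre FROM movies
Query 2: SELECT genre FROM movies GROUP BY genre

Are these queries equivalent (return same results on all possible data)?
Yes, equivalent

Both queries return: [('Animation',), ('Drama',), ('Horror',)]

Reason: Both get unique genres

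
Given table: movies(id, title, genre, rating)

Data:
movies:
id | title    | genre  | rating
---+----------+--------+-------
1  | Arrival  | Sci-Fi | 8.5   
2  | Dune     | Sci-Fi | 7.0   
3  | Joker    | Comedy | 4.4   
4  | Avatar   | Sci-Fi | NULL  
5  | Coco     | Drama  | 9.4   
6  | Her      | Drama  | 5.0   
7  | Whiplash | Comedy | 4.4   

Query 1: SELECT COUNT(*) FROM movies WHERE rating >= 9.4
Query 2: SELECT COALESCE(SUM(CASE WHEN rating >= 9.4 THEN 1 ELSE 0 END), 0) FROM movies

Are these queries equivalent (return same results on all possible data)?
Yes, equivalent

Both queries return: [(1,)]

Reason: COUNT with WHERE vs conditional SUM (COALESCE handles empty-table NULL)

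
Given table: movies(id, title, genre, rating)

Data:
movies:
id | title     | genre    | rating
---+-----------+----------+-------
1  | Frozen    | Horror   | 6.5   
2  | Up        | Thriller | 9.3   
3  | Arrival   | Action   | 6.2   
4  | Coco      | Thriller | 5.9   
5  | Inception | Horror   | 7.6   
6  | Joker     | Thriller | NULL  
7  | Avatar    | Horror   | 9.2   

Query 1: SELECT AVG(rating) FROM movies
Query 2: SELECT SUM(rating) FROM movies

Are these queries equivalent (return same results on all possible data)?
No, not equivalent

Query 1 returns: [(7.45,)]
Query 2 returns: [(44.7,)]

Reason: AVG vs SUM give different aggregate values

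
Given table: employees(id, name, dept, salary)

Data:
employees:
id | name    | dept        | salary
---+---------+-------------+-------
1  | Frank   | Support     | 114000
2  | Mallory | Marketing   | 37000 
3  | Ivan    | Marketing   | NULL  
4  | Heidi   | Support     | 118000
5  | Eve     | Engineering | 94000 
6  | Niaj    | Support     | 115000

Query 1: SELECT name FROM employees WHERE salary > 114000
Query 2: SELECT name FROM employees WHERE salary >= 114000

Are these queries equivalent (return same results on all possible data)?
No, not equivalent

Query 1 returns: [('Heidi',), ('Niaj',)]
Query 2 returns: [('Frank',), ('Heidi',), ('Niaj',)]

Reason: > vs >= gives different results when salary = 114000 exists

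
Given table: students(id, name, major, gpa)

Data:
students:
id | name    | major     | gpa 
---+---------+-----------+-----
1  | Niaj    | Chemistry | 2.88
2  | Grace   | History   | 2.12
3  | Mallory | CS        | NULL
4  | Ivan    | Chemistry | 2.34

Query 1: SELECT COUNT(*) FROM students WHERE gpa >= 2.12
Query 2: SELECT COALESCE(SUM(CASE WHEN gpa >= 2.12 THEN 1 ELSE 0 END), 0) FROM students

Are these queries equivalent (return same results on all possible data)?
Yes, equivalent

Both queries return: [(3,)]

Reason: COUNT with WHERE vs conditional SUM (COALESCE handles empty-table NULL)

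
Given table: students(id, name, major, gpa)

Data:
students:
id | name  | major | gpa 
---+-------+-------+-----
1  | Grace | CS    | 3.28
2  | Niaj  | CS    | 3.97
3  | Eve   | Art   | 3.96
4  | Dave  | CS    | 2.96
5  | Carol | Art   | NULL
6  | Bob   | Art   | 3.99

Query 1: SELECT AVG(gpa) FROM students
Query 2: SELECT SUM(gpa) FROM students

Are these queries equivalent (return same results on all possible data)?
No, not equivalent

Query 1 returns: [(3.632,)]
Query 2 returns: [(18.16,)]

Reason: AVG vs SUM give different aggregate values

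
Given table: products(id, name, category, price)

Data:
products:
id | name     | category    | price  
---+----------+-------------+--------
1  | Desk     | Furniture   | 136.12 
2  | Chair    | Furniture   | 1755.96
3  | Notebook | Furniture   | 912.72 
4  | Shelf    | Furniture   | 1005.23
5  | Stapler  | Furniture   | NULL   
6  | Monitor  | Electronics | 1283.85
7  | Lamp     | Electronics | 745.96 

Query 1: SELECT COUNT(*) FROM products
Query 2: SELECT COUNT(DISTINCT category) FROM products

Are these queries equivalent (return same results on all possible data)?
No, not equivalent

Query 1 returns: [(7,)]
Query 2 returns: [(2,)]

Reason: COUNT(*) counts rows, COUNT(DISTINCT category) counts unique categorys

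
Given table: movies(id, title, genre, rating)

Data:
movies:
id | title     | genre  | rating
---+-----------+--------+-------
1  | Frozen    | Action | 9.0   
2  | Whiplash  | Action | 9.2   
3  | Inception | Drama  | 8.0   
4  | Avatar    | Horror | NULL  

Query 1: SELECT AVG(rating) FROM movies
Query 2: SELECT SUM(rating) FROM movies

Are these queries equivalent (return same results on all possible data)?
No, not equivalent

Query 1 returns: [(8.733333333333333,)]
Query 2 returns: [(26.2,)]

Reason: AVG vs SUM give different aggregate values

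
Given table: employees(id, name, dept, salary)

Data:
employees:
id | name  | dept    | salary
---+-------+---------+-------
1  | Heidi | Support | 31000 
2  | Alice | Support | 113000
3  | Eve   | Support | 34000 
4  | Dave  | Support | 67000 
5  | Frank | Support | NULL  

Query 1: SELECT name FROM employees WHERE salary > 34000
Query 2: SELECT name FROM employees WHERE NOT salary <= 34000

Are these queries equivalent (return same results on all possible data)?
Yes, equivalent

Both queries return: [('Alice',), ('Dave',)]

Reason: Both filter salary > 34000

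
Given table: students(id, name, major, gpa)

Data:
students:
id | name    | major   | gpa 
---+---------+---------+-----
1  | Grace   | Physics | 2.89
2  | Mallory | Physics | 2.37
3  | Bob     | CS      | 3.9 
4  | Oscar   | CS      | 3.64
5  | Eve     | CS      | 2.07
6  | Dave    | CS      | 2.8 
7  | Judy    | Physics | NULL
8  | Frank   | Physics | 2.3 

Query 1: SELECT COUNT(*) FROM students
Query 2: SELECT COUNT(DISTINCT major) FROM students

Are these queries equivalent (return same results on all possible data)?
No, not equivalent

Query 1 returns: [(8,)]
Query 2 returns: [(2,)]

Reason: COUNT(*) counts rows, COUNT(DISTINCT major) counts unique majors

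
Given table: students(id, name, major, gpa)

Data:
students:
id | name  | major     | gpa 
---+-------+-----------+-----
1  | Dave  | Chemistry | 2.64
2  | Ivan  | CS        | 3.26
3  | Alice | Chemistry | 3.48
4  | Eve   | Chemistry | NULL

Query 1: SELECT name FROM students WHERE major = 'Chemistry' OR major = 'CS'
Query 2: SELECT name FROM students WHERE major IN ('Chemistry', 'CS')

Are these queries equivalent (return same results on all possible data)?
Yes, equivalent

Both queries return: [('Alice',), ('Dave',), ('Eve',), ('Ivan',)]

Reason: OR vs IN are equivalent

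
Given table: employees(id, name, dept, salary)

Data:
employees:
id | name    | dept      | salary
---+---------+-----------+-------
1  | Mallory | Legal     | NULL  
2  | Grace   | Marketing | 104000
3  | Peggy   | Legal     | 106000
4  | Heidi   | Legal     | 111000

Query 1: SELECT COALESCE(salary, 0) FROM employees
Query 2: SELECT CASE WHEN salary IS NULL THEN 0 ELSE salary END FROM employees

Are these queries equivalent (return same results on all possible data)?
Yes, equivalent

Both queries return: [(0,), (104000,), (106000,), (111000,)]

Reason: COALESCE vs CASE for NULL handling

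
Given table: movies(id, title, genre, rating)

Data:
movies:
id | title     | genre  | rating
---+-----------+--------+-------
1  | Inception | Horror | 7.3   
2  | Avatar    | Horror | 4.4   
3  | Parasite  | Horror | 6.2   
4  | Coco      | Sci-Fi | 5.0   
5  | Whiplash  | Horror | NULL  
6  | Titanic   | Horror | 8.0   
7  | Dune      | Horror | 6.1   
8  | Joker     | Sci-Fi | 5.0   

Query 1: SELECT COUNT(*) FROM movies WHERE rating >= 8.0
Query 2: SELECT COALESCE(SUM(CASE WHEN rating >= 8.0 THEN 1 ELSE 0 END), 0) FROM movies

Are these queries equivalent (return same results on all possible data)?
Yes, equivalent

Both queries return: [(1,)]

Reason: COUNT with WHERE vs conditional SUM (COALESCE handles empty-table NULL)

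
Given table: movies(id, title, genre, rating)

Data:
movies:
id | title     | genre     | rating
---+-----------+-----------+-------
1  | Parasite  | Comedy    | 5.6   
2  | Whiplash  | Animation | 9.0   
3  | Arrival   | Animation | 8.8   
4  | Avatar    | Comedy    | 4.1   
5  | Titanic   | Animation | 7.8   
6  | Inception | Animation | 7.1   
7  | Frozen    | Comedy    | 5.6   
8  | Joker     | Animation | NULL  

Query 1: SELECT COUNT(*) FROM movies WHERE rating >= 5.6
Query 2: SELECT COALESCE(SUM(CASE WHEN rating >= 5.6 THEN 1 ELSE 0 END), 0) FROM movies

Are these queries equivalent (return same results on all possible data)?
Yes, equivalent

Both queries return: [(6,)]

Reason: COUNT with WHERE vs conditional SUM (COALESCE handles empty-table NULL)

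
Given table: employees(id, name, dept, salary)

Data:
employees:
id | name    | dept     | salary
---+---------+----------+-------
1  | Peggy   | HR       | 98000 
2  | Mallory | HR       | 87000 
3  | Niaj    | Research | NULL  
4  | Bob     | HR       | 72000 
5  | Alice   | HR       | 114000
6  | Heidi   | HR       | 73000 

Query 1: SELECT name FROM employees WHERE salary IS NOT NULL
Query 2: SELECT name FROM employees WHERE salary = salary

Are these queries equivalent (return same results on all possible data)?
Yes, equivalent

Both queries return: [('Alice',), ('Bob',), ('Heidi',), ('Mallory',), ('Peggy',)]

Reason: IS NOT NULL vs self-equality (both exclude NULLs)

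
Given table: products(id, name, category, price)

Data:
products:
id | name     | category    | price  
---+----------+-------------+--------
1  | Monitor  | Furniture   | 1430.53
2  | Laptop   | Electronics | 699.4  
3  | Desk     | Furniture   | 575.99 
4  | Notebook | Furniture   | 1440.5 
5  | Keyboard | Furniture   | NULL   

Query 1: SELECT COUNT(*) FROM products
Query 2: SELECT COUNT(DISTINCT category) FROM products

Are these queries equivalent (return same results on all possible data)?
No, not equivalent

Query 1 returns: [(5,)]
Query 2 returns: [(2,)]

Reason: COUNT(*) counts rows, COUNT(DISTINCT category) counts unique categorys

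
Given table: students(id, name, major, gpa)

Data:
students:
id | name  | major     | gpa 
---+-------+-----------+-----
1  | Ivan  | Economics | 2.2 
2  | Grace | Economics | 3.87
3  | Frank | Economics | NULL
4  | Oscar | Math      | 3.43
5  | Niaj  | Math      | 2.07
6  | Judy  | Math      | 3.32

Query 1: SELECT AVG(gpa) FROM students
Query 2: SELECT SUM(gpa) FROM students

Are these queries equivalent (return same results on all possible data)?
No, not equivalent

Query 1 returns: [(2.978,)]
Query 2 returns: [(14.89,)]

Reason: AVG vs SUM give different aggregate values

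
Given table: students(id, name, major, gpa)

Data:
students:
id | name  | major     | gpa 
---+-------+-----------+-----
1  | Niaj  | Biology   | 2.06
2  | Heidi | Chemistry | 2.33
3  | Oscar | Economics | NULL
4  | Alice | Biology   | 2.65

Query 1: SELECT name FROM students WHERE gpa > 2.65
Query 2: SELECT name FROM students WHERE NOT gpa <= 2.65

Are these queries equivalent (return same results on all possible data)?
Yes, equivalent

Both queries return: []

Reason: Both filter gpa > 2.65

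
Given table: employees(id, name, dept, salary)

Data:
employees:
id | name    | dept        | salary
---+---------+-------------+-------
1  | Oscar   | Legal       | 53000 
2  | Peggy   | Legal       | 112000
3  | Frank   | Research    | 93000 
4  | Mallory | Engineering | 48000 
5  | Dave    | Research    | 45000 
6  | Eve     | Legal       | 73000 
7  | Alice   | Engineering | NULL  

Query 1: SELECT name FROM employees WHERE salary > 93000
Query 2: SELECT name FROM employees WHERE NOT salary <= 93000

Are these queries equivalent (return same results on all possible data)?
Yes, equivalent

Both queries return: [('Peggy',)]

Reason: Both filter salary > 93000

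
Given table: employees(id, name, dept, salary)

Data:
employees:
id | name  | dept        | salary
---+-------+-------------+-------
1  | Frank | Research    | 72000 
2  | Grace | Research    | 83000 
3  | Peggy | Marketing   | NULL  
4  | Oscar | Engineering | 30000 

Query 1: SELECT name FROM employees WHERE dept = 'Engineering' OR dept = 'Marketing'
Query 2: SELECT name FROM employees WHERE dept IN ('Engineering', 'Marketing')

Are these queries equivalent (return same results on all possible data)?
Yes, equivalent

Both queries return: [('Oscar',), ('Peggy',)]

Reason: OR vs IN are equivalent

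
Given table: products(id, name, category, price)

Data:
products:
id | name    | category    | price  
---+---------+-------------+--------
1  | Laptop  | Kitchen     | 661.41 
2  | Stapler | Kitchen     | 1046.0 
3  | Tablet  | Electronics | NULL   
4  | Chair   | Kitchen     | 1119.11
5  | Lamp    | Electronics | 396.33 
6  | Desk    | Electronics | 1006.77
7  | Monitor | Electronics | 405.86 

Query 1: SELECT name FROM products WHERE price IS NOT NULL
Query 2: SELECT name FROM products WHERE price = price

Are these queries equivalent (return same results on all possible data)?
Yes, equivalent

Both queries return: [('Chair',), ('Desk',), ('Lamp',), ('Laptop',), ('Monitor',), ('Stapler',)]

Reason: IS NOT NULL vs self-equality (both exclude NULLs)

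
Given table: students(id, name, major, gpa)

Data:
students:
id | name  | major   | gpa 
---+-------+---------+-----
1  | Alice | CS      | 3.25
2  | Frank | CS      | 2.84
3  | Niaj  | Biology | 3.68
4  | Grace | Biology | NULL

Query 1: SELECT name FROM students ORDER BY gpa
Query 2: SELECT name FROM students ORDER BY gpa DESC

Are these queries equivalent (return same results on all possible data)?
No, not equivalent

Query 1 returns: [('Grace',), ('Frank',), ('Alice',), ('Niaj',)]
Query 2 returns: [('Niaj',), ('Alice',), ('Frank',), ('Grace',)]

Reason: ASC vs DESC gives opposite ordering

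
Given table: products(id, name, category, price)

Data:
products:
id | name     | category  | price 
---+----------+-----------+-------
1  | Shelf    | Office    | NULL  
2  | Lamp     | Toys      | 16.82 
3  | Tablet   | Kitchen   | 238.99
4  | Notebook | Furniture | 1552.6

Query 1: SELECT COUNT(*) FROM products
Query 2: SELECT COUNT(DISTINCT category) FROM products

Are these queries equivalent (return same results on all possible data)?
No, not equivalent

Query 1 returns: [(4,)]
Query 2 returns: [(4,)]

Reason: COUNT(*) counts rows, COUNT(DISTINCT category) counts unique categorys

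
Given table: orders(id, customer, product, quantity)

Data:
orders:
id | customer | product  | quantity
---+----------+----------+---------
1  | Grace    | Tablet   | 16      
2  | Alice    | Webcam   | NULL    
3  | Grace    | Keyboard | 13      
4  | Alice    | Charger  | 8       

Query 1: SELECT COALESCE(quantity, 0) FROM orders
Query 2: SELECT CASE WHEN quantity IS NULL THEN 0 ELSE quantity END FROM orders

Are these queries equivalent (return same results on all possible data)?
Yes, equivalent

Both queries return: [(0,), (8,), (13,), (16,)]

Reason: COALESCE vs CASE for NULL handling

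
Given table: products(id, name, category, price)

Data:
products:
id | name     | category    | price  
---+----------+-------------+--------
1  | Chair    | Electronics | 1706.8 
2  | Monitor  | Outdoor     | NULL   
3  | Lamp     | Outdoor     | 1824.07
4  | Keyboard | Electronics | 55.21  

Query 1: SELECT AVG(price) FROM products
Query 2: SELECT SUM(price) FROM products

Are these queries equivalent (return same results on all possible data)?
No, not equivalent

Query 1 returns: [(1195.36,)]
Query 2 returns: [(3586.08,)]

Reason: AVG vs SUM give different aggregate values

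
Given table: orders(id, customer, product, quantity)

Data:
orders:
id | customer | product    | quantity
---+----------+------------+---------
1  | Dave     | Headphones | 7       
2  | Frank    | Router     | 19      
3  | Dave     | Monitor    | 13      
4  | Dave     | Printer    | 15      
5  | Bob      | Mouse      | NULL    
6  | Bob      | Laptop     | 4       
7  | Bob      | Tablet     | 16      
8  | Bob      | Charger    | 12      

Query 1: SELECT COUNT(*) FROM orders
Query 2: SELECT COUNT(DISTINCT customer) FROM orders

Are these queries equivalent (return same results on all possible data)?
No, not equivalent

Query 1 returns: [(8,)]
Query 2 returns: [(3,)]

Reason: COUNT(*) counts rows, COUNT(DISTINCT customer) counts unique customers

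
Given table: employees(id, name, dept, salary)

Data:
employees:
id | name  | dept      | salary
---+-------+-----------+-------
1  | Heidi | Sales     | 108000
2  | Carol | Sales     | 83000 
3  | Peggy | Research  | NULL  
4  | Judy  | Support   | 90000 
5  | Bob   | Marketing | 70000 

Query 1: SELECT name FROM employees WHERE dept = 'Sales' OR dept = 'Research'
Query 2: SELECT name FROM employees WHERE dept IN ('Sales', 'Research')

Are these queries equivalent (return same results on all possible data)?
Yes, equivalent

Both queries return: [('Carol',), ('Heidi',), ('Peggy',)]

Reason: OR vs IN are equivalent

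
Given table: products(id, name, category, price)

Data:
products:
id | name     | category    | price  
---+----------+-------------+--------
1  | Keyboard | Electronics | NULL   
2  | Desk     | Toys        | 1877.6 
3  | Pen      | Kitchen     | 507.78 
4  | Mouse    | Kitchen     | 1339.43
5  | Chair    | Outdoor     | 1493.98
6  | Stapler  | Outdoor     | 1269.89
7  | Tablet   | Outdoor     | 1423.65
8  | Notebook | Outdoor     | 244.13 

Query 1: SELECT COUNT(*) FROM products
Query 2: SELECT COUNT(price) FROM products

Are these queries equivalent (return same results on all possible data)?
No, not equivalent

Query 1 returns: [(8,)]
Query 2 returns: [(7,)]

Reason: COUNT(*) includes NULLs, COUNT(column) excludes them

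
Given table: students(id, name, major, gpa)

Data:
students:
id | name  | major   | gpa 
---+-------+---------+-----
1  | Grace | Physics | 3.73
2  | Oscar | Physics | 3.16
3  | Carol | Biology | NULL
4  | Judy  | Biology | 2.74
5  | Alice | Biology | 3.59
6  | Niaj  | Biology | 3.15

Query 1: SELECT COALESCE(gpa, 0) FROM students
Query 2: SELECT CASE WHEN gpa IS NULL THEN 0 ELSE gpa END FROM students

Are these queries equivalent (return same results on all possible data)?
Yes, equivalent

Both queries return: [(0,), (2.74,), (3.15,), (3.16,), (3.59,), (3.73,)]

Reason: COALESCE vs CASE for NULL handling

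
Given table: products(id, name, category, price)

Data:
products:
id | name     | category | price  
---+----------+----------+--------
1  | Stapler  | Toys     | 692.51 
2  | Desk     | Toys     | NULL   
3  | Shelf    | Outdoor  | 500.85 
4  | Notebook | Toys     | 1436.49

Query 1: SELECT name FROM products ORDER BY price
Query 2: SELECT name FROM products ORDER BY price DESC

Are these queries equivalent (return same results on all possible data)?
No, not equivalent

Query 1 returns: [('Desk',), ('Shelf',), ('Stapler',), ('Notebook',)]
Query 2 returns: [('Notebook',), ('Stapler',), ('Shelf',), ('Desk',)]

Reason: ASC vs DESC gives opposite ordering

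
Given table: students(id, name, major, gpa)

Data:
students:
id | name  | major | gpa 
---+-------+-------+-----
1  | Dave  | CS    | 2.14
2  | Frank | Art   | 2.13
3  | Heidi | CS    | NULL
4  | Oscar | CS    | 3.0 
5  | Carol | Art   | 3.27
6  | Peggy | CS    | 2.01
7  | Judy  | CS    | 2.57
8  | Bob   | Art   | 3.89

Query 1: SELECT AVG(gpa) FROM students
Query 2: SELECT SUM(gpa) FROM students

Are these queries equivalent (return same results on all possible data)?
No, not equivalent

Query 1 returns: [(2.7157142857142853,)]
Query 2 returns: [(19.009999999999998,)]

Reason: AVG vs SUM give different aggregate values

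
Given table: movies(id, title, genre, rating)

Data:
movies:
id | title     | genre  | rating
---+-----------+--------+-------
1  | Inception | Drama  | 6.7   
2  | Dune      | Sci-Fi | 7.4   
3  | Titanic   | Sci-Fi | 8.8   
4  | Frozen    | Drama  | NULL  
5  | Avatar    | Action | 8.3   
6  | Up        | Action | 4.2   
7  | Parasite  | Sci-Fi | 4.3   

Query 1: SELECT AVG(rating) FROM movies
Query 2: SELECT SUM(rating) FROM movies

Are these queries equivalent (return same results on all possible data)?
No, not equivalent

Query 1 returns: [(6.616666666666667,)]
Query 2 returns: [(39.7,)]

Reason: AVG vs SUM give different aggregate values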